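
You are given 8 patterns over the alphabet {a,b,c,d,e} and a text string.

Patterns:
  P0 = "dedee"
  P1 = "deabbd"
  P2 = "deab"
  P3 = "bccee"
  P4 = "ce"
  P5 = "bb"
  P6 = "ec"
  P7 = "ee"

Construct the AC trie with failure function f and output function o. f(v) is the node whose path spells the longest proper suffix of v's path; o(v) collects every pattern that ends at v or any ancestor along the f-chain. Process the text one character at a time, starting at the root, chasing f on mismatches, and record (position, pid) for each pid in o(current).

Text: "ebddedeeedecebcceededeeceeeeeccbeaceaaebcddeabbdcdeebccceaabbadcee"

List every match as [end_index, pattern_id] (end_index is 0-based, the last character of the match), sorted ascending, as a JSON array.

Construct AC machine:
Trie nodes:
  0='ε' goto b→10 c→15 d→1 e→18
  1='d' goto e→2
  2='de' goto a→6 d→3
  3='ded' goto e→4
  4='dede' goto e→5
  5='dedee' goto ·  ←P0
  6='dea' goto b→7
  7='deab' goto b→8  ←P2
  8='deabb' goto d→9
  9='deabbd' goto ·  ←P1
  10='b' goto b→17 c→11
  11='bc' goto c→12
  12='bcc' goto e→13
  13='bcce' goto e→14
  14='bccee' goto ·  ←P3
  15='c' goto e→16
  16='ce' goto ·  ←P4
  17='bb' goto ·  ←P5
  18='e' goto c→19 e→20
  19='ec' goto ·  ←P6
  20='ee' goto ·  ←P7

Failure links (BFS by depth):
  n1('d'): parent n0 fail=0; on 'd' 0 → fail=0;  out ∅∪∅=∅
  n10('b'): parent n0 fail=0; on 'b' 0 → fail=0;  out ∅∪∅=∅
  n15('c'): parent n0 fail=0; on 'c' 0 → fail=0;  out ∅∪∅=∅
  n18('e'): parent n0 fail=0; on 'e' 0 → fail=0;  out ∅∪∅=∅
  n2('de'): parent n1 fail=0; on 'e' 0 → fail=18;  out ∅∪∅=∅
  n11('bc'): parent n10 fail=0; on 'c' 0 → fail=15;  out ∅∪∅=∅
  n16('ce'): parent n15 fail=0; on 'e' 0 → fail=18;  out {4}∪∅={4}
  n17('bb'): parent n10 fail=0; on 'b' 0 → fail=10;  out {5}∪∅={5}
  n19('ec'): parent n18 fail=0; on 'c' 0 → fail=15;  out {6}∪∅={6}
  n20('ee'): parent n18 fail=0; on 'e' 0 → fail=18;  out {7}∪∅={7}
  n3('ded'): parent n2 fail=18; on 'd' 18→0 → fail=1;  out ∅∪∅=∅
  n6('dea'): parent n2 fail=18; on 'a' 18→0 → fail=0;  out ∅∪∅=∅
  n12('bcc'): parent n11 fail=15; on 'c' 15→0 → fail=15;  out ∅∪∅=∅
  n4('dede'): parent n3 fail=1; on 'e' 1 → fail=2;  out ∅∪∅=∅
  n7('deab'): parent n6 fail=0; on 'b' 0 → fail=10;  out {2}∪∅={2}
  n13('bcce'): parent n12 fail=15; on 'e' 15 → fail=16;  out ∅∪{4}={4}
  n5('dedee'): parent n4 fail=2; on 'e' 2→18 → fail=20;  out {0}∪{7}={0,7}
  n8('deabb'): parent n7 fail=10; on 'b' 10 → fail=17;  out ∅∪{5}={5}
  n14('bccee'): parent n13 fail=16; on 'e' 16→18 → fail=20;  out {3}∪{7}={3,7}
  n9('deabbd'): parent n8 fail=17; on 'd' 17→10→0 → fail=1;  out {1}∪∅={1}

Run:
pos 0 'e': at 18
pos 1 'b': at 10 (via fail)
pos 2 'd': at 1 (via fail)
pos 3 'd': at 1 (via fail)
pos 4 'e': at 2
pos 5 'd': at 3
pos 6 'e': at 4
pos 7 'e': at 5  → match P0@[3:7],P7@[6:7]
pos 8 'e': at 20 (via fail)  → match P7@[7:8]
pos 9 'd': at 1 (via fail)
pos 10 'e': at 2
pos 11 'c': at 19 (via fail)  → match P6@[10:11]
pos 12 'e': at 16 (via fail)  → match P4@[11:12]
pos 13 'b': at 10 (via fail)
pos 14 'c': at 11
pos 15 'c': at 12
pos 16 'e': at 13  → match P4@[15:16]
pos 17 'e': at 14  → match P3@[13:17],P7@[16:17]
pos 18 'd': at 1 (via fail)
pos 19 'e': at 2
pos 20 'd': at 3
pos 21 'e': at 4
pos 22 'e': at 5  → match P0@[18:22],P7@[21:22]
pos 23 'c': at 19 (via fail)  → match P6@[22:23]
pos 24 'e': at 16 (via fail)  → match P4@[23:24]
pos 25 'e': at 20 (via fail)  → match P7@[24:25]
pos 26 'e': at 20 (via fail)  → match P7@[25:26]
pos 27 'e': at 20 (via fail)  → match P7@[26:27]
pos 28 'e': at 20 (via fail)  → match P7@[27:28]
pos 29 'c': at 19 (via fail)  → match P6@[28:29]
pos 30 'c': at 15 (via fail)
pos 31 'b': at 10 (via fail)
pos 32 'e': at 18 (via fail)
pos 33 'a': at 0 (via fail)
pos 34 'c': at 15
pos 35 'e': at 16  → match P4@[34:35]
pos 36 'a': at 0 (via fail)
pos 37 'a': at 0
pos 38 'e': at 18
pos 39 'b': at 10 (via fail)
pos 40 'c': at 11
pos 41 'd': at 1 (via fail)
pos 42 'd': at 1 (via fail)
pos 43 'e': at 2
pos 44 'a': at 6
pos 45 'b': at 7  → match P2@[42:45]
pos 46 'b': at 8  → match P5@[45:46]
pos 47 'd': at 9  → match P1@[42:47]
pos 48 'c': at 15 (via fail)
pos 49 'd': at 1 (via fail)
pos 50 'e': at 2
pos 51 'e': at 20 (via fail)  → match P7@[50:51]
pos 52 'b': at 10 (via fail)
pos 53 'c': at 11
pos 54 'c': at 12
pos 55 'c': at 15 (via fail)
pos 56 'e': at 16  → match P4@[55:56]
pos 57 'a': at 0 (via fail)
pos 58 'a': at 0
pos 59 'b': at 10
pos 60 'b': at 17  → match P5@[59:60]
pos 61 'a': at 0 (via fail)
pos 62 'd': at 1
pos 63 'c': at 15 (via fail)
pos 64 'e': at 16  → match P4@[63:64]
pos 65 'e': at 20 (via fail)  → match P7@[64:65]

Matches: [[7,0],[7,7],[8,7],[11,6],[12,4],[16,4],[17,3],[17,7],[22,0],[22,7],[23,6],[24,4],[25,7],[26,7],[27,7],[28,7],[29,6],[35,4],[45,2],[46,5],[47,1],[51,7],[56,4],[60,5],[64,4],[65,7]]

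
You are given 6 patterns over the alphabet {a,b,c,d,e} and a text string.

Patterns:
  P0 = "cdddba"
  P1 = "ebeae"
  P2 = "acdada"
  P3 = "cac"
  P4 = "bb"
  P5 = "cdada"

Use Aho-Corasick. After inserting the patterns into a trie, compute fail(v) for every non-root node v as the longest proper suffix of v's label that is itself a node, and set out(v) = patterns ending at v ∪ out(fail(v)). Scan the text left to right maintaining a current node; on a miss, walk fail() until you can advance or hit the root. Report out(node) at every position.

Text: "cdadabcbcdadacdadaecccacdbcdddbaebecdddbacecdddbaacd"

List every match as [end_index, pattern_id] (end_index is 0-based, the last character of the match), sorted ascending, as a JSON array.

Construct AC machine:
Trie (insert patterns):
  n0 'ε': a→12 b→20 c→1 e→7
  n1 'c': a→18 d→2
  n2 'cd': a→22 d→3
  n3 'cdd': d→4
  n4 'cddd': b→5
  n5 'cdddb': a→6
  n6 'cdddba': ·  [P0 ends]
  n7 'e': b→8
  n8 'eb': e→9
  n9 'ebe': a→10
  n10 'ebea': e→11
  n11 'ebeae': ·  [P1 ends]
  n12 'a': c→13
  n13 'ac': d→14
  n14 'acd': a→15
  n15 'acda': d→16
  n16 'acdad': a→17
  n17 'acdada': ·  [P2 ends]
  n18 'ca': c→19
  n19 'cac': ·  [P3 ends]
  n20 'b': b→21
  n21 'bb': ·  [P4 ends]
  n22 'cda': d→23
  n23 'cdad': a→24
  n24 'cdada': ·  [P5 ends]

Failure links (BFS by depth):
  n1('c'): parent n0 fail=0; on 'c' 0 → fail=0;  out ∅∪∅=∅
  n7('e'): parent n0 fail=0; on 'e' 0 → fail=0;  out ∅∪∅=∅
  n12('a'): parent n0 fail=0; on 'a' 0 → fail=0;  out ∅∪∅=∅
  n20('b'): parent n0 fail=0; on 'b' 0 → fail=0;  out ∅∪∅=∅
  n2('cd'): parent n1 fail=0; on 'd' 0 → fail=0;  out ∅∪∅=∅
  n8('eb'): parent n7 fail=0; on 'b' 0 → fail=20;  out ∅∪∅=∅
  n13('ac'): parent n12 fail=0; on 'c' 0 → fail=1;  out ∅∪∅=∅
  n18('ca'): parent n1 fail=0; on 'a' 0 → fail=12;  out ∅∪∅=∅
  n21('bb'): parent n20 fail=0; on 'b' 0 → fail=20;  out {4}∪∅={4}
  n3('cdd'): parent n2 fail=0; on 'd' 0 → fail=0;  out ∅∪∅=∅
  n9('ebe'): parent n8 fail=20; on 'e' 20→0 → fail=7;  out ∅∪∅=∅
  n14('acd'): parent n13 fail=1; on 'd' 1 → fail=2;  out ∅∪∅=∅
  n19('cac'): parent n18 fail=12; on 'c' 12 → fail=13;  out {3}∪∅={3}
  n22('cda'): parent n2 fail=0; on 'a' 0 → fail=12;  out ∅∪∅=∅
  n4('cddd'): parent n3 fail=0; on 'd' 0 → fail=0;  out ∅∪∅=∅
  n10('ebea'): parent n9 fail=7; on 'a' 7→0 → fail=12;  out ∅∪∅=∅
  n15('acda'): parent n14 fail=2; on 'a' 2 → fail=22;  out ∅∪∅=∅
  n23('cdad'): parent n22 fail=12; on 'd' 12→0 → fail=0;  out ∅∪∅=∅
  n5('cdddb'): parent n4 fail=0; on 'b' 0 → fail=20;  out ∅∪∅=∅
  n11('ebeae'): parent n10 fail=12; on 'e' 12→0 → fail=7;  out {1}∪∅={1}
  n16('acdad'): parent n15 fail=22; on 'd' 22 → fail=23;  out ∅∪∅=∅
  n24('cdada'): parent n23 fail=0; on 'a' 0 → fail=12;  out {5}∪∅={5}
  n6('cdddba'): parent n5 fail=20; on 'a' 20→0 → fail=12;  out {0}∪∅={0}
  n17('acdada'): parent n16 fail=23; on 'a' 23 → fail=24;  out {2}∪{5}={2,5}

Scan:
i=0 'c': node 0→1
i=1 'd': node 1→2
i=2 'a': node 2→22
i=3 'd': node 22→23
i=4 'a': node 23→24  → match P5@[0:4]
i=5 'b': node 24→20 (via fail)
i=6 'c': node 20→1 (via fail)
i=7 'b': node 1→20 (via fail)
i=8 'c': node 20→1 (via fail)
i=9 'd': node 1→2
i=10 'a': node 2→22
i=11 'd': node 22→23
i=12 'a': node 23→24  → match P5@[8:12]
i=13 'c': node 24→13 (via fail)
i=14 'd': node 13→14
i=15 'a': node 14→15
i=16 'd': node 15→16
i=17 'a': node 16→17  → match P2@[12:17],P5@[13:17]
i=18 'e': node 17→7 (via fail)
i=19 'c': node 7→1 (via fail)
i=20 'c': node 1→1 (via fail)
i=21 'c': node 1→1 (via fail)
i=22 'a': node 1→18
i=23 'c': node 18→19  → match P3@[21:23]
i=24 'd': node 19→14 (via fail)
i=25 'b': node 14→20 (via fail)
i=26 'c': node 20→1 (via fail)
i=27 'd': node 1→2
i=28 'd': node 2→3
i=29 'd': node 3→4
i=30 'b': node 4→5
i=31 'a': node 5→6  → match P0@[26:31]
i=32 'e': node 6→7 (via fail)
i=33 'b': node 7→8
i=34 'e': node 8→9
i=35 'c': node 9→1 (via fail)
i=36 'd': node 1→2
i=37 'd': node 2→3
i=38 'd': node 3→4
i=39 'b': node 4→5
i=40 'a': node 5→6  → match P0@[35:40]
i=41 'c': node 6→13 (via fail)
i=42 'e': node 13→7 (via fail)
i=43 'c': node 7→1 (via fail)
i=44 'd': node 1→2
i=45 'd': node 2→3
i=46 'd': node 3→4
i=47 'b': node 4→5
i=48 'a': node 5→6  → match P0@[43:48]
i=49 'a': node 6→12 (via fail)
i=50 'c': node 12→13
i=51 'd': node 13→14

Matches: [[4,5],[12,5],[17,2],[17,5],[23,3],[31,0],[40,0],[48,0]]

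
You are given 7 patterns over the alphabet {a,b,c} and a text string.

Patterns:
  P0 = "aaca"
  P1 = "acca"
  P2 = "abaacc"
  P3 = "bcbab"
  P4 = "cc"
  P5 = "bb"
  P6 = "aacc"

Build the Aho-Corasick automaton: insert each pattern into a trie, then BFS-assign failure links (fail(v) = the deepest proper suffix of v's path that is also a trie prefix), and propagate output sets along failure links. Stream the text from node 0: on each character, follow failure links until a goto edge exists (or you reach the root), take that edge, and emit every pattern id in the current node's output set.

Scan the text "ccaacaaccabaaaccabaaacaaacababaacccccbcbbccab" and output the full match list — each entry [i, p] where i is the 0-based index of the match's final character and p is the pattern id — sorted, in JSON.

Construct AC machine:
Trie (insert patterns):
  0='ε' goto a→1 b→13 c→18
  1='a' goto a→2 b→8 c→5
  2='aa' goto c→3
  3='aac' goto a→4 c→21
  4='aaca' goto ·  [P0 ends]
  5='ac' goto c→6
  6='acc' goto a→7
  7='acca' goto ·  [P1 ends]
  8='ab' goto a→9
  9='aba' goto a→10
  10='abaa' goto c→11
  11='abaac' goto c→12
  12='abaacc' goto ·  [P2 ends]
  13='b' goto b→20 c→14
  14='bc' goto b→15
  15='bcb' goto a→16
  16='bcba' goto b→17
  17='bcbab' goto ·  [P3 ends]
  18='c' goto c→19
  19='cc' goto ·  [P4 ends]
  20='bb' goto ·  [P5 ends]
  21='aacc' goto ·  [P6 ends]

BFS fail/out derivation:
  fail(1) 'a': from fail(0)=0 chase 'a': 0 ⇒ 0;  out=∅∪out(0)=∅
  fail(13) 'b': from fail(0)=0 chase 'b': 0 ⇒ 0;  out=∅∪out(0)=∅
  fail(18) 'c': from fail(0)=0 chase 'c': 0 ⇒ 0;  out=∅∪out(0)=∅
  fail(2) 'aa': from fail(1)=0 chase 'a': 0 ⇒ 1;  out=∅∪out(1)=∅
  fail(5) 'ac': from fail(1)=0 chase 'c': 0 ⇒ 18;  out=∅∪out(18)=∅
  fail(8) 'ab': from fail(1)=0 chase 'b': 0 ⇒ 13;  out=∅∪out(13)=∅
  fail(14) 'bc': from fail(13)=0 chase 'c': 0 ⇒ 18;  out=∅∪out(18)=∅
  fail(19) 'cc': from fail(18)=0 chase 'c': 0 ⇒ 18;  out={4}∪out(18)={4}
  fail(20) 'bb': from fail(13)=0 chase 'b': 0 ⇒ 13;  out={5}∪out(13)={5}
  fail(3) 'aac': from fail(2)=1 chase 'c': 1 ⇒ 5;  out=∅∪out(5)=∅
  fail(6) 'acc': from fail(5)=18 chase 'c': 18 ⇒ 19;  out=∅∪out(19)={4}
  fail(9) 'aba': from fail(8)=13 chase 'a': 13→0 ⇒ 1;  out=∅∪out(1)=∅
  fail(15) 'bcb': from fail(14)=18 chase 'b': 18→0 ⇒ 13;  out=∅∪out(13)=∅
  fail(4) 'aaca': from fail(3)=5 chase 'a': 5→18→0 ⇒ 1;  out={0}∪out(1)={0}
  fail(7) 'acca': from fail(6)=19 chase 'a': 19→18→0 ⇒ 1;  out={1}∪out(1)={1}
  fail(10) 'abaa': from fail(9)=1 chase 'a': 1 ⇒ 2;  out=∅∪out(2)=∅
  fail(16) 'bcba': from fail(15)=13 chase 'a': 13→0 ⇒ 1;  out=∅∪out(1)=∅
  fail(21) 'aacc': from fail(3)=5 chase 'c': 5 ⇒ 6;  out={6}∪out(6)={4,6}
  fail(11) 'abaac': from fail(10)=2 chase 'c': 2 ⇒ 3;  out=∅∪out(3)=∅
  fail(17) 'bcbab': from fail(16)=1 chase 'b': 1 ⇒ 8;  out={3}∪out(8)={3}
  fail(12) 'abaacc': from fail(11)=3 chase 'c': 3 ⇒ 21;  out={2}∪out(21)={2,4,6}

Text stream:
i=0 'c': node 0→18
i=1 'c': node 18→19  ** P4@[0:1]
i=2 'a': node 19→1 (fail-walked)
i=3 'a': node 1→2
i=4 'c': node 2→3
i=5 'a': node 3→4  ** P0@[2:5]
i=6 'a': node 4→2 (fail-walked)
i=7 'c': node 2→3
i=8 'c': node 3→21  ** P4@[7:8],P6@[5:8]
i=9 'a': node 21→7 (fail-walked)  ** P1@[6:9]
i=10 'b': node 7→8 (fail-walked)
i=11 'a': node 8→9
i=12 'a': node 9→10
i=13 'a': node 10→2 (fail-walked)
i=14 'c': node 2→3
i=15 'c': node 3→21  ** P4@[14:15],P6@[12:15]
i=16 'a': node 21→7 (fail-walked)  ** P1@[13:16]
i=17 'b': node 7→8 (fail-walked)
i=18 'a': node 8→9
i=19 'a': node 9→10
i=20 'a': node 10→2 (fail-walked)
i=21 'c': node 2→3
i=22 'a': node 3→4  ** P0@[19:22]
i=23 'a': node 4→2 (fail-walked)
i=24 'a': node 2→2 (fail-walked)
i=25 'c': node 2→3
i=26 'a': node 3→4  ** P0@[23:26]
i=27 'b': node 4→8 (fail-walked)
i=28 'a': node 8→9
i=29 'b': node 9→8 (fail-walked)
i=30 'a': node 8→9
i=31 'a': node 9→10
i=32 'c': node 10→11
i=33 'c': node 11→12  ** P2@[28:33],P4@[32:33],P6@[30:33]
i=34 'c': node 12→19 (fail-walked)  ** P4@[33:34]
i=35 'c': node 19→19 (fail-walked)  ** P4@[34:35]
i=36 'c': node 19→19 (fail-walked)  ** P4@[35:36]
i=37 'b': node 19→13 (fail-walked)
i=38 'c': node 13→14
i=39 'b': node 14→15
i=40 'b': node 15→20 (fail-walked)  ** P5@[39:40]
i=41 'c': node 20→14 (fail-walked)
i=42 'c': node 14→19 (fail-walked)  ** P4@[41:42]
i=43 'a': node 19→1 (fail-walked)
i=44 'b': node 1→8

All matches (sorted): [[1,4],[5,0],[8,4],[8,6],[9,1],[15,4],[15,6],[16,1],[22,0],[26,0],[33,2],[33,4],[33,6],[34,4],[35,4],[36,4],[40,5],[42,4]]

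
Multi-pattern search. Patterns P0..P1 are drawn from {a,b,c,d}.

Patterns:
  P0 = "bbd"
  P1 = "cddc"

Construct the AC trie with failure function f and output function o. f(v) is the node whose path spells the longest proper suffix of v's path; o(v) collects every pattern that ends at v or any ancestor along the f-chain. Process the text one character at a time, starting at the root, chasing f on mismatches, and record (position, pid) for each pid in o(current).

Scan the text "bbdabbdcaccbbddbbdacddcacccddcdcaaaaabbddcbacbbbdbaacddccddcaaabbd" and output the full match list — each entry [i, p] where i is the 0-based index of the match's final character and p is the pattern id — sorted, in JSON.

Build automaton:
Trie (insert patterns):
  0='ε' goto b→1 c→4
  1='b' goto b→2
  2='bb' goto d→3
  3='bbd' goto ·  [P0 ends]
  4='c' goto d→5
  5='cd' goto d→6
  6='cdd' goto c→7
  7='cddc' goto ·  [P1 ends]

BFS fail/out derivation:
  n1('b'): parent n0 fail=0; on 'b' 0 → fail=0;  out ∅∪∅=∅
  n4('c'): parent n0 fail=0; on 'c' 0 → fail=0;  out ∅∪∅=∅
  n2('bb'): parent n1 fail=0; on 'b' 0 → fail=1;  out ∅∪∅=∅
  n5('cd'): parent n4 fail=0; on 'd' 0 → fail=0;  out ∅∪∅=∅
  n3('bbd'): parent n2 fail=1; on 'd' 1→0 → fail=0;  out {0}∪∅={0}
  n6('cdd'): parent n5 fail=0; on 'd' 0 → fail=0;  out ∅∪∅=∅
  n7('cddc'): parent n6 fail=0; on 'c' 0 → fail=4;  out {1}∪∅={1}

Scan:
[0] read 'b'  n0⇒n1
[1] read 'b'  n1⇒n2
[2] read 'd'  n2⇒n3  → match P0@[0:2]
[3] read 'a'  n3⇒n0 (fail-walked)
[4] read 'b'  n0⇒n1
[5] read 'b'  n1⇒n2
[6] read 'd'  n2⇒n3  → match P0@[4:6]
[7] read 'c'  n3⇒n4 (fail-walked)
[8] read 'a'  n4⇒n0 (fail-walked)
[9] read 'c'  n0⇒n4
[10] read 'c'  n4⇒n4 (fail-walked)
[11] read 'b'  n4⇒n1 (fail-walked)
[12] read 'b'  n1⇒n2
[13] read 'd'  n2⇒n3  → match P0@[11:13]
[14] read 'd'  n3⇒n0 (fail-walked)
[15] read 'b'  n0⇒n1
[16] read 'b'  n1⇒n2
[17] read 'd'  n2⇒n3  → match P0@[15:17]
[18] read 'a'  n3⇒n0 (fail-walked)
[19] read 'c'  n0⇒n4
[20] read 'd'  n4⇒n5
[21] read 'd'  n5⇒n6
[22] read 'c'  n6⇒n7  → match P1@[19:22]
[23] read 'a'  n7⇒n0 (fail-walked)
[24] read 'c'  n0⇒n4
[25] read 'c'  n4⇒n4 (fail-walked)
[26] read 'c'  n4⇒n4 (fail-walked)
[27] read 'd'  n4⇒n5
[28] read 'd'  n5⇒n6
[29] read 'c'  n6⇒n7  → match P1@[26:29]
[30] read 'd'  n7⇒n5 (fail-walked)
[31] read 'c'  n5⇒n4 (fail-walked)
[32] read 'a'  n4⇒n0 (fail-walked)
[33] read 'a'  n0⇒n0
[34] read 'a'  n0⇒n0
[35] read 'a'  n0⇒n0
[36] read 'a'  n0⇒n0
[37] read 'b'  n0⇒n1
[38] read 'b'  n1⇒n2
[39] read 'd'  n2⇒n3  → match P0@[37:39]
[40] read 'd'  n3⇒n0 (fail-walked)
[41] read 'c'  n0⇒n4
[42] read 'b'  n4⇒n1 (fail-walked)
[43] read 'a'  n1⇒n0 (fail-walked)
[44] read 'c'  n0⇒n4
[45] read 'b'  n4⇒n1 (fail-walked)
[46] read 'b'  n1⇒n2
[47] read 'b'  n2⇒n2 (fail-walked)
[48] read 'd'  n2⇒n3  → match P0@[46:48]
[49] read 'b'  n3⇒n1 (fail-walked)
[50] read 'a'  n1⇒n0 (fail-walked)
[51] read 'a'  n0⇒n0
[52] read 'c'  n0⇒n4
[53] read 'd'  n4⇒n5
[54] read 'd'  n5⇒n6
[55] read 'c'  n6⇒n7  → match P1@[52:55]
[56] read 'c'  n7⇒n4 (fail-walked)
[57] read 'd'  n4⇒n5
[58] read 'd'  n5⇒n6
[59] read 'c'  n6⇒n7  → match P1@[56:59]
[60] read 'a'  n7⇒n0 (fail-walked)
[61] read 'a'  n0⇒n0
[62] read 'a'  n0⇒n0
[63] read 'b'  n0⇒n1
[64] read 'b'  n1⇒n2
[65] read 'd'  n2⇒n3  → match P0@[63:65]

All matches (sorted): [[2,0],[6,0],[13,0],[17,0],[22,1],[29,1],[39,0],[48,0],[55,1],[59,1],[65,0]]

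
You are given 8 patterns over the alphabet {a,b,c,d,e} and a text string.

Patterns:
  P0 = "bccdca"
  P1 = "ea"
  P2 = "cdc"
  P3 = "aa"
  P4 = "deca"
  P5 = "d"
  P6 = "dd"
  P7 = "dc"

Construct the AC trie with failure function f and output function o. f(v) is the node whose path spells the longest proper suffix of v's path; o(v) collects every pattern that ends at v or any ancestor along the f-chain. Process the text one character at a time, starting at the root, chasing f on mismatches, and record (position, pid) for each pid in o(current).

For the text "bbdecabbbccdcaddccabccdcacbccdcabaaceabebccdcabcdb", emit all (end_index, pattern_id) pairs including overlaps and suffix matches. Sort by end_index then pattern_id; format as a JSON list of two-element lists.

Construct AC machine:
Trie (insert patterns):
  0='ε' goto a→12 b→1 c→9 d→14 e→7
  1='b' goto c→2
  2='bc' goto c→3
  3='bcc' goto d→4
  4='bccd' goto c→5
  5='bccdc' goto a→6
  6='bccdca' goto ·  [P0 ends]
  7='e' goto a→8
  8='ea' goto ·  [P1 ends]
  9='c' goto d→10
  10='cd' goto c→11
  11='cdc' goto ·  [P2 ends]
  12='a' goto a→13
  13='aa' goto ·  [P3 ends]
  14='d' goto c→19 d→18 e→15  [P5 ends]
  15='de' goto c→16
  16='dec' goto a→17
  17='deca' goto ·  [P4 ends]
  18='dd' goto ·  [P6 ends]
  19='dc' goto ·  [P7 ends]

Failure links (BFS by depth):
  n1('b'): parent n0 fail=0; on 'b' 0 → fail=0;  out ∅∪∅=∅
  n7('e'): parent n0 fail=0; on 'e' 0 → fail=0;  out ∅∪∅=∅
  n9('c'): parent n0 fail=0; on 'c' 0 → fail=0;  out ∅∪∅=∅
  n12('a'): parent n0 fail=0; on 'a' 0 → fail=0;  out ∅∪∅=∅
  n14('d'): parent n0 fail=0; on 'd' 0 → fail=0;  out {5}∪∅={5}
  n2('bc'): parent n1 fail=0; on 'c' 0 → fail=9;  out ∅∪∅=∅
  n8('ea'): parent n7 fail=0; on 'a' 0 → fail=12;  out {1}∪∅={1}
  n10('cd'): parent n9 fail=0; on 'd' 0 → fail=14;  out ∅∪{5}={5}
  n13('aa'): parent n12 fail=0; on 'a' 0 → fail=12;  out {3}∪∅={3}
  n15('de'): parent n14 fail=0; on 'e' 0 → fail=7;  out ∅∪∅=∅
  n18('dd'): parent n14 fail=0; on 'd' 0 → fail=14;  out {6}∪{5}={5,6}
  n19('dc'): parent n14 fail=0; on 'c' 0 → fail=9;  out {7}∪∅={7}
  n3('bcc'): parent n2 fail=9; on 'c' 9→0 → fail=9;  out ∅∪∅=∅
  n11('cdc'): parent n10 fail=14; on 'c' 14 → fail=19;  out {2}∪{7}={2,7}
  n16('dec'): parent n15 fail=7; on 'c' 7→0 → fail=9;  out ∅∪∅=∅
  n4('bccd'): parent n3 fail=9; on 'd' 9 → fail=10;  out ∅∪{5}={5}
  n17('deca'): parent n16 fail=9; on 'a' 9→0 → fail=12;  out {4}∪∅={4}
  n5('bccdc'): parent n4 fail=10; on 'c' 10 → fail=11;  out ∅∪{2,7}={2,7}
  n6('bccdca'): parent n5 fail=11; on 'a' 11→19→9→0 → fail=12;  out {0}∪∅={0}

Scan:
i=0 'b': node 0→1
i=1 'b': node 1→1 (fail-walked)
i=2 'd': node 1→14 (fail-walked)  emit P5@[2:2]
i=3 'e': node 14→15
i=4 'c': node 15→16
i=5 'a': node 16→17  emit P4@[2:5]
i=6 'b': node 17→1 (fail-walked)
i=7 'b': node 1→1 (fail-walked)
i=8 'b': node 1→1 (fail-walked)
i=9 'c': node 1→2
i=10 'c': node 2→3
i=11 'd': node 3→4  emit P5@[11:11]
i=12 'c': node 4→5  emit P2@[10:12],P7@[11:12]
i=13 'a': node 5→6  emit P0@[8:13]
i=14 'd': node 6→14 (fail-walked)  emit P5@[14:14]
i=15 'd': node 14→18  emit P5@[15:15],P6@[14:15]
i=16 'c': node 18→19 (fail-walked)  emit P7@[15:16]
i=17 'c': node 19→9 (fail-walked)
i=18 'a': node 9→12 (fail-walked)
i=19 'b': node 12→1 (fail-walked)
i=20 'c': node 1→2
i=21 'c': node 2→3
i=22 'd': node 3→4  emit P5@[22:22]
i=23 'c': node 4→5  emit P2@[21:23],P7@[22:23]
i=24 'a': node 5→6  emit P0@[19:24]
i=25 'c': node 6→9 (fail-walked)
i=26 'b': node 9→1 (fail-walked)
i=27 'c': node 1→2
i=28 'c': node 2→3
i=29 'd': node 3→4  emit P5@[29:29]
i=30 'c': node 4→5  emit P2@[28:30],P7@[29:30]
i=31 'a': node 5→6  emit P0@[26:31]
i=32 'b': node 6→1 (fail-walked)
i=33 'a': node 1→12 (fail-walked)
i=34 'a': node 12→13  emit P3@[33:34]
i=35 'c': node 13→9 (fail-walked)
i=36 'e': node 9→7 (fail-walked)
i=37 'a': node 7→8  emit P1@[36:37]
i=38 'b': node 8→1 (fail-walked)
i=39 'e': node 1→7 (fail-walked)
i=40 'b': node 7→1 (fail-walked)
i=41 'c': node 1→2
i=42 'c': node 2→3
i=43 'd': node 3→4  emit P5@[43:43]
i=44 'c': node 4→5  emit P2@[42:44],P7@[43:44]
i=45 'a': node 5→6  emit P0@[40:45]
i=46 'b': node 6→1 (fail-walked)
i=47 'c': node 1→2
i=48 'd': node 2→10 (fail-walked)  emit P5@[48:48]
i=49 'b': node 10→1 (fail-walked)

Result: [[2,5],[5,4],[11,5],[12,2],[12,7],[13,0],[14,5],[15,5],[15,6],[16,7],[22,5],[23,2],[23,7],[24,0],[29,5],[30,2],[30,7],[31,0],[34,3],[37,1],[43,5],[44,2],[44,7],[45,0],[48,5]]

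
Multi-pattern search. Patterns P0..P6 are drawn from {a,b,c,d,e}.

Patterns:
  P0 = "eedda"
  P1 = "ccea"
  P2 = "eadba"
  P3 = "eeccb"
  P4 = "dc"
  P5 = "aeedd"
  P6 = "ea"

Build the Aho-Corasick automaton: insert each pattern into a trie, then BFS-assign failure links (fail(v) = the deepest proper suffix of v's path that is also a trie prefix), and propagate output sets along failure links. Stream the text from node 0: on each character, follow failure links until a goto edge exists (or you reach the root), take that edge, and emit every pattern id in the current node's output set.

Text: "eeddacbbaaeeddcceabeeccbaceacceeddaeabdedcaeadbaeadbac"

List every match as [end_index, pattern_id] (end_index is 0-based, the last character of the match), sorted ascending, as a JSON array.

Build automaton:
Trie (insert patterns):
  n0 'ε': a→19 c→6 d→17 e→1
  n1 'e': a→10 e→2
  n2 'ee': c→14 d→3
  n3 'eed': d→4
  n4 'eedd': a→5
  n5 'eedda': ·  [P0 ends]
  n6 'c': c→7
  n7 'cc': e→8
  n8 'cce': a→9
  n9 'ccea': ·  [P1 ends]
  n10 'ea': d→11  [P6 ends]
  n11 'ead': b→12
  n12 'eadb': a→13
  n13 'eadba': ·  [P2 ends]
  n14 'eec': c→15
  n15 'eecc': b→16
  n16 'eeccb': ·  [P3 ends]
  n17 'd': c→18
  n18 'dc': ·  [P4 ends]
  n19 'a': e→20
  n20 'ae': e→21
  n21 'aee': d→22
  n22 'aeed': d→23
  n23 'aeedd': ·  [P5 ends]

Failure links (BFS by depth):
  n1('e'): parent n0 fail=0; on 'e' 0 → fail=0;  out ∅∪∅=∅
  n6('c'): parent n0 fail=0; on 'c' 0 → fail=0;  out ∅∪∅=∅
  n17('d'): parent n0 fail=0; on 'd' 0 → fail=0;  out ∅∪∅=∅
  n19('a'): parent n0 fail=0; on 'a' 0 → fail=0;  out ∅∪∅=∅
  n2('ee'): parent n1 fail=0; on 'e' 0 → fail=1;  out ∅∪∅=∅
  n7('cc'): parent n6 fail=0; on 'c' 0 → fail=6;  out ∅∪∅=∅
  n10('ea'): parent n1 fail=0; on 'a' 0 → fail=19;  out {6}∪∅={6}
  n18('dc'): parent n17 fail=0; on 'c' 0 → fail=6;  out {4}∪∅={4}
  n20('ae'): parent n19 fail=0; on 'e' 0 → fail=1;  out ∅∪∅=∅
  n3('eed'): parent n2 fail=1; on 'd' 1→0 → fail=17;  out ∅∪∅=∅
  n8('cce'): parent n7 fail=6; on 'e' 6→0 → fail=1;  out ∅∪∅=∅
  n11('ead'): parent n10 fail=19; on 'd' 19→0 → fail=17;  out ∅∪∅=∅
  n14('eec'): parent n2 fail=1; on 'c' 1→0 → fail=6;  out ∅∪∅=∅
  n21('aee'): parent n20 fail=1; on 'e' 1 → fail=2;  out ∅∪∅=∅
  n4('eedd'): parent n3 fail=17; on 'd' 17→0 → fail=17;  out ∅∪∅=∅
  n9('ccea'): parent n8 fail=1; on 'a' 1 → fail=10;  out {1}∪{6}={1,6}
  n12('eadb'): parent n11 fail=17; on 'b' 17→0 → fail=0;  out ∅∪∅=∅
  n15('eecc'): parent n14 fail=6; on 'c' 6 → fail=7;  out ∅∪∅=∅
  n22('aeed'): parent n21 fail=2; on 'd' 2 → fail=3;  out ∅∪∅=∅
  n5('eedda'): parent n4 fail=17; on 'a' 17→0 → fail=19;  out {0}∪∅={0}
  n13('eadba'): parent n12 fail=0; on 'a' 0 → fail=19;  out {2}∪∅={2}
  n16('eeccb'): parent n15 fail=7; on 'b' 7→6→0 → fail=0;  out {3}∪∅={3}
  n23('aeedd'): parent n22 fail=3; on 'd' 3 → fail=4;  out {5}∪∅={5}

Text stream:
i=0 'e': node 0→1
i=1 'e': node 1→2
i=2 'd': node 2→3
i=3 'd': node 3→4
i=4 'a': node 4→5  ** P0@[0:4]
i=5 'c': node 5→6 (via fail)
i=6 'b': node 6→0 (via fail)
i=7 'b': node 0→0
i=8 'a': node 0→19
i=9 'a': node 19→19 (via fail)
i=10 'e': node 19→20
i=11 'e': node 20→21
i=12 'd': node 21→22
i=13 'd': node 22→23  ** P5@[9:13]
i=14 'c': node 23→18 (via fail)  ** P4@[13:14]
i=15 'c': node 18→7 (via fail)
i=16 'e': node 7→8
i=17 'a': node 8→9  ** P1@[14:17],P6@[16:17]
i=18 'b': node 9→0 (via fail)
i=19 'e': node 0→1
i=20 'e': node 1→2
i=21 'c': node 2→14
i=22 'c': node 14→15
i=23 'b': node 15→16  ** P3@[19:23]
i=24 'a': node 16→19 (via fail)
i=25 'c': node 19→6 (via fail)
i=26 'e': node 6→1 (via fail)
i=27 'a': node 1→10  ** P6@[26:27]
i=28 'c': node 10→6 (via fail)
i=29 'c': node 6→7
i=30 'e': node 7→8
i=31 'e': node 8→2 (via fail)
i=32 'd': node 2→3
i=33 'd': node 3→4
i=34 'a': node 4→5  ** P0@[30:34]
i=35 'e': node 5→20 (via fail)
i=36 'a': node 20→10 (via fail)  ** P6@[35:36]
i=37 'b': node 10→0 (via fail)
i=38 'd': node 0→17
i=39 'e': node 17→1 (via fail)
i=40 'd': node 1→17 (via fail)
i=41 'c': node 17→18  ** P4@[40:41]
i=42 'a': node 18→19 (via fail)
i=43 'e': node 19→20
i=44 'a': node 20→10 (via fail)  ** P6@[43:44]
i=45 'd': node 10→11
i=46 'b': node 11→12
i=47 'a': node 12→13  ** P2@[43:47]
i=48 'e': node 13→20 (via fail)
i=49 'a': node 20→10 (via fail)  ** P6@[48:49]
i=50 'd': node 10→11
i=51 'b': node 11→12
i=52 'a': node 12→13  ** P2@[48:52]
i=53 'c': node 13→6 (via fail)

Result: [[4,0],[13,5],[14,4],[17,1],[17,6],[23,3],[27,6],[34,0],[36,6],[41,4],[44,6],[47,2],[49,6],[52,2]]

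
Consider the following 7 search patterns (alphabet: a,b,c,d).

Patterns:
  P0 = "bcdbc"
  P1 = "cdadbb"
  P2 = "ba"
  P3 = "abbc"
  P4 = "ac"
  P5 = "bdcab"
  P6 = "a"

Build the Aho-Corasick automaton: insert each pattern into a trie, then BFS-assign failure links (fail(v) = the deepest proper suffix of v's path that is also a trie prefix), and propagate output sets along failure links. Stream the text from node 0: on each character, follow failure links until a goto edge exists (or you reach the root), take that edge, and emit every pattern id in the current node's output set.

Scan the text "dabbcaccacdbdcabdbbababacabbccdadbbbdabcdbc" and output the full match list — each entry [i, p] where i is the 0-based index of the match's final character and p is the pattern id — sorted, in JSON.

Build automaton:
Trie (insert patterns):
  n0 'ε': a→13 b→1 c→6
  n1 'b': a→12 c→2 d→18
  n2 'bc': d→3
  n3 'bcd': b→4
  n4 'bcdb': c→5
  n5 'bcdbc': ·  ←P0
  n6 'c': d→7
  n7 'cd': a→8
  n8 'cda': d→9
  n9 'cdad': b→10
  n10 'cdadb': b→11
  n11 'cdadbb': ·  ←P1
  n12 'ba': ·  ←P2
  n13 'a': b→14 c→17  ←P6
  n14 'ab': b→15
  n15 'abb': c→16
  n16 'abbc': ·  ←P3
  n17 'ac': ·  ←P4
  n18 'bd': c→19
  n19 'bdc': a→20
  n20 'bdca': b→21
  n21 'bdcab': ·  ←P5

Failure links (BFS by depth):
  n1('b'): parent n0 fail=0; on 'b' 0 → fail=0;  out ∅∪∅=∅
  n6('c'): parent n0 fail=0; on 'c' 0 → fail=0;  out ∅∪∅=∅
  n13('a'): parent n0 fail=0; on 'a' 0 → fail=0;  out {6}∪∅={6}
  n2('bc'): parent n1 fail=0; on 'c' 0 → fail=6;  out ∅∪∅=∅
  n7('cd'): parent n6 fail=0; on 'd' 0 → fail=0;  out ∅∪∅=∅
  n12('ba'): parent n1 fail=0; on 'a' 0 → fail=13;  out {2}∪{6}={2,6}
  n14('ab'): parent n13 fail=0; on 'b' 0 → fail=1;  out ∅∪∅=∅
  n17('ac'): parent n13 fail=0; on 'c' 0 → fail=6;  out {4}∪∅={4}
  n18('bd'): parent n1 fail=0; on 'd' 0 → fail=0;  out ∅∪∅=∅
  n3('bcd'): parent n2 fail=6; on 'd' 6 → fail=7;  out ∅∪∅=∅
  n8('cda'): parent n7 fail=0; on 'a' 0 → fail=13;  out ∅∪{6}={6}
  n15('abb'): parent n14 fail=1; on 'b' 1→0 → fail=1;  out ∅∪∅=∅
  n19('bdc'): parent n18 fail=0; on 'c' 0 → fail=6;  out ∅∪∅=∅
  n4('bcdb'): parent n3 fail=7; on 'b' 7→0 → fail=1;  out ∅∪∅=∅
  n9('cdad'): parent n8 fail=13; on 'd' 13→0 → fail=0;  out ∅∪∅=∅
  n16('abbc'): parent n15 fail=1; on 'c' 1 → fail=2;  out {3}∪∅={3}
  n20('bdca'): parent n19 fail=6; on 'a' 6→0 → fail=13;  out ∅∪{6}={6}
  n5('bcdbc'): parent n4 fail=1; on 'c' 1 → fail=2;  out {0}∪∅={0}
  n10('cdadb'): parent n9 fail=0; on 'b' 0 → fail=1;  out ∅∪∅=∅
  n21('bdcab'): parent n20 fail=13; on 'b' 13 → fail=14;  out {5}∪∅={5}
  n11('cdadbb'): parent n10 fail=1; on 'b' 1→0 → fail=1;  out {1}∪∅={1}

Scan:
[0] read 'd'  n0⇒n0
[1] read 'a'  n0⇒n13  → match P6@[1:1]
[2] read 'b'  n13⇒n14
[3] read 'b'  n14⇒n15
[4] read 'c'  n15⇒n16  → match P3@[1:4]
[5] read 'a'  n16⇒n13 (fail-walked)  → match P6@[5:5]
[6] read 'c'  n13⇒n17  → match P4@[5:6]
[7] read 'c'  n17⇒n6 (fail-walked)
[8] read 'a'  n6⇒n13 (fail-walked)  → match P6@[8:8]
[9] read 'c'  n13⇒n17  → match P4@[8:9]
[10] read 'd'  n17⇒n7 (fail-walked)
[11] read 'b'  n7⇒n1 (fail-walked)
[12] read 'd'  n1⇒n18
[13] read 'c'  n18⇒n19
[14] read 'a'  n19⇒n20  → match P6@[14:14]
[15] read 'b'  n20⇒n21  → match P5@[11:15]
[16] read 'd'  n21⇒n18 (fail-walked)
[17] read 'b'  n18⇒n1 (fail-walked)
[18] read 'b'  n1⇒n1 (fail-walked)
[19] read 'a'  n1⇒n12  → match P2@[18:19],P6@[19:19]
[20] read 'b'  n12⇒n14 (fail-walked)
[21] read 'a'  n14⇒n12 (fail-walked)  → match P2@[20:21],P6@[21:21]
[22] read 'b'  n12⇒n14 (fail-walked)
[23] read 'a'  n14⇒n12 (fail-walked)  → match P2@[22:23],P6@[23:23]
[24] read 'c'  n12⇒n17 (fail-walked)  → match P4@[23:24]
[25] read 'a'  n17⇒n13 (fail-walked)  → match P6@[25:25]
[26] read 'b'  n13⇒n14
[27] read 'b'  n14⇒n15
[28] read 'c'  n15⇒n16  → match P3@[25:28]
[29] read 'c'  n16⇒n6 (fail-walked)
[30] read 'd'  n6⇒n7
[31] read 'a'  n7⇒n8  → match P6@[31:31]
[32] read 'd'  n8⇒n9
[33] read 'b'  n9⇒n10
[34] read 'b'  n10⇒n11  → match P1@[29:34]
[35] read 'b'  n11⇒n1 (fail-walked)
[36] read 'd'  n1⇒n18
[37] read 'a'  n18⇒n13 (fail-walked)  → match P6@[37:37]
[38] read 'b'  n13⇒n14
[39] read 'c'  n14⇒n2 (fail-walked)
[40] read 'd'  n2⇒n3
[41] read 'b'  n3⇒n4
[42] read 'c'  n4⇒n5  → match P0@[38:42]

Result: [[1,6],[4,3],[5,6],[6,4],[8,6],[9,4],[14,6],[15,5],[19,2],[19,6],[21,2],[21,6],[23,2],[23,6],[24,4],[25,6],[28,3],[31,6],[34,1],[37,6],[42,0]]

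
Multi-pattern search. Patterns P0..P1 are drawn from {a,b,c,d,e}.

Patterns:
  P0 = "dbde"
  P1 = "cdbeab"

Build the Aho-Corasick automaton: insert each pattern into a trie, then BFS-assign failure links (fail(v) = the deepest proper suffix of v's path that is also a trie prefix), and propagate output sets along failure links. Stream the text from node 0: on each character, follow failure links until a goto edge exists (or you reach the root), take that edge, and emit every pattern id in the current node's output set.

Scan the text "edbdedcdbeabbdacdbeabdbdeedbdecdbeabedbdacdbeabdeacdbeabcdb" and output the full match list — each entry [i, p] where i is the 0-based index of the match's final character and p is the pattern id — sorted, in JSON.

Build automaton:
Trie (insert patterns):
  n0 'ε': c→5 d→1
  n1 'd': b→2
  n2 'db': d→3
  n3 'dbd': e→4
  n4 'dbde': ·  [P0 ends]
  n5 'c': d→6
  n6 'cd': b→7
  n7 'cdb': e→8
  n8 'cdbe': a→9
  n9 'cdbea': b→10
  n10 'cdbeab': ·  [P1 ends]

Failure links (BFS by depth):
  n1('d'): parent n0 fail=0; on 'd' 0 → fail=0;  out ∅∪∅=∅
  n5('c'): parent n0 fail=0; on 'c' 0 → fail=0;  out ∅∪∅=∅
  n2('db'): parent n1 fail=0; on 'b' 0 → fail=0;  out ∅∪∅=∅
  n6('cd'): parent n5 fail=0; on 'd' 0 → fail=1;  out ∅∪∅=∅
  n3('dbd'): parent n2 fail=0; on 'd' 0 → fail=1;  out ∅∪∅=∅
  n7('cdb'): parent n6 fail=1; on 'b' 1 → fail=2;  out ∅∪∅=∅
  n4('dbde'): parent n3 fail=1; on 'e' 1→0 → fail=0;  out {0}∪∅={0}
  n8('cdbe'): parent n7 fail=2; on 'e' 2→0 → fail=0;  out ∅∪∅=∅
  n9('cdbea'): parent n8 fail=0; on 'a' 0 → fail=0;  out ∅∪∅=∅
  n10('cdbeab'): parent n9 fail=0; on 'b' 0 → fail=0;  out {1}∪∅={1}

Run:
i=0 'e': node 0→0
i=1 'd': node 0→1
i=2 'b': node 1→2
i=3 'd': node 2→3
i=4 'e': node 3→4  emit P0@[1:4]
i=5 'd': node 4→1 (fail-walked)
i=6 'c': node 1→5 (fail-walked)
i=7 'd': node 5→6
i=8 'b': node 6→7
i=9 'e': node 7→8
i=10 'a': node 8→9
i=11 'b': node 9→10  emit P1@[6:11]
i=12 'b': node 10→0 (fail-walked)
i=13 'd': node 0→1
i=14 'a': node 1→0 (fail-walked)
i=15 'c': node 0→5
i=16 'd': node 5→6
i=17 'b': node 6→7
i=18 'e': node 7→8
i=19 'a': node 8→9
i=20 'b': node 9→10  emit P1@[15:20]
i=21 'd': node 10→1 (fail-walked)
i=22 'b': node 1→2
i=23 'd': node 2→3
i=24 'e': node 3→4  emit P0@[21:24]
i=25 'e': node 4→0 (fail-walked)
i=26 'd': node 0→1
i=27 'b': node 1→2
i=28 'd': node 2→3
i=29 'e': node 3→4  emit P0@[26:29]
i=30 'c': node 4→5 (fail-walked)
i=31 'd': node 5→6
i=32 'b': node 6→7
i=33 'e': node 7→8
i=34 'a': node 8→9
i=35 'b': node 9→10  emit P1@[30:35]
i=36 'e': node 10→0 (fail-walked)
i=37 'd': node 0→1
i=38 'b': node 1→2
i=39 'd': node 2→3
i=40 'a': node 3→0 (fail-walked)
i=41 'c': node 0→5
i=42 'd': node 5→6
i=43 'b': node 6→7
i=44 'e': node 7→8
i=45 'a': node 8→9
i=46 'b': node 9→10  emit P1@[41:46]
i=47 'd': node 10→1 (fail-walked)
i=48 'e': node 1→0 (fail-walked)
i=49 'a': node 0→0
i=50 'c': node 0→5
i=51 'd': node 5→6
i=52 'b': node 6→7
i=53 'e': node 7→8
i=54 'a': node 8→9
i=55 'b': node 9→10  emit P1@[50:55]
i=56 'c': node 10→5 (fail-walked)
i=57 'd': node 5→6
i=58 'b': node 6→7

Result: [[4,0],[11,1],[20,1],[24,0],[29,0],[35,1],[46,1],[55,1]]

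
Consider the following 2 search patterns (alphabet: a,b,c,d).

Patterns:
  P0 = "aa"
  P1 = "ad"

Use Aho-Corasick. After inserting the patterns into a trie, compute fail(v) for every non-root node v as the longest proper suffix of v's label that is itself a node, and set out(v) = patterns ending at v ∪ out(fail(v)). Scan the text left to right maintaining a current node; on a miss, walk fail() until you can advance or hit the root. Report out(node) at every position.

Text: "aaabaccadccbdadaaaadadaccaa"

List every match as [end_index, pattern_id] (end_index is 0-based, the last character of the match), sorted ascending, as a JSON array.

Build automaton:
Trie (insert patterns):
  0='ε' goto a→1
  1='a' goto a→2 d→3
  2='aa' goto ·  ←P0
  3='ad' goto ·  ←P1

Failure links (BFS by depth):
  n1('a'): parent n0 fail=0; on 'a' 0 → fail=0;  out ∅∪∅=∅
  n2('aa'): parent n1 fail=0; on 'a' 0 → fail=1;  out {0}∪∅={0}
  n3('ad'): parent n1 fail=0; on 'd' 0 → fail=0;  out {1}∪∅={1}

Scan:
pos 0 'a': at 1
pos 1 'a': at 2  ** P0@[0:1]
pos 2 'a': at 2 (fail-walked)  ** P0@[1:2]
pos 3 'b': at 0 (fail-walked)
pos 4 'a': at 1
pos 5 'c': at 0 (fail-walked)
pos 6 'c': at 0
pos 7 'a': at 1
pos 8 'd': at 3  ** P1@[7:8]
pos 9 'c': at 0 (fail-walked)
pos 10 'c': at 0
pos 11 'b': at 0
pos 12 'd': at 0
pos 13 'a': at 1
pos 14 'd': at 3  ** P1@[13:14]
pos 15 'a': at 1 (fail-walked)
pos 16 'a': at 2  ** P0@[15:16]
pos 17 'a': at 2 (fail-walked)  ** P0@[16:17]
pos 18 'a': at 2 (fail-walked)  ** P0@[17:18]
pos 19 'd': at 3 (fail-walked)  ** P1@[18:19]
pos 20 'a': at 1 (fail-walked)
pos 21 'd': at 3  ** P1@[20:21]
pos 22 'a': at 1 (fail-walked)
pos 23 'c': at 0 (fail-walked)
pos 24 'c': at 0
pos 25 'a': at 1
pos 26 'a': at 2  ** P0@[25:26]

Matches: [[1,0],[2,0],[8,1],[14,1],[16,0],[17,0],[18,0],[19,1],[21,1],[26,0]]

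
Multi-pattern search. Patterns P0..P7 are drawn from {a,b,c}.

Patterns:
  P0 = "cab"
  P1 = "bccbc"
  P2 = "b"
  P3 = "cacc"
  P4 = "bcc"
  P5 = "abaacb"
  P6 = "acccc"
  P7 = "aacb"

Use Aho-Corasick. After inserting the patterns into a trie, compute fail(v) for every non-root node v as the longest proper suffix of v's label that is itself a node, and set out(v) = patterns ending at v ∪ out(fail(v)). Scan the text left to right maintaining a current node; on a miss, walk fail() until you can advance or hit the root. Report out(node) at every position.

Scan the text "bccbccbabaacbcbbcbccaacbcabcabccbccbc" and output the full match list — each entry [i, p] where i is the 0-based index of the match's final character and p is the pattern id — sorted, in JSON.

Build:
Trie (insert patterns):
  n0 'ε': a→11 b→4 c→1
  n1 'c': a→2
  n2 'ca': b→3 c→9
  n3 'cab': ·  [P0 ends]
  n4 'b': c→5  [P2 ends]
  n5 'bc': c→6
  n6 'bcc': b→7  [P4 ends]
  n7 'bccb': c→8
  n8 'bccbc': ·  [P1 ends]
  n9 'cac': c→10
  n10 'cacc': ·  [P3 ends]
  n11 'a': a→21 b→12 c→17
  n12 'ab': a→13
  n13 'aba': a→14
  n14 'abaa': c→15
  n15 'abaac': b→16
  n16 'abaacb': ·  [P5 ends]
  n17 'ac': c→18
  n18 'acc': c→19
  n19 'accc': c→20
  n20 'acccc': ·  [P6 ends]
  n21 'aa': c→22
  n22 'aac': b→23
  n23 'aacb': ·  [P7 ends]

BFS fail/out derivation:
  fail(1) 'c': from fail(0)=0 chase 'c': 0 ⇒ 0;  out=∅∪out(0)=∅
  fail(4) 'b': from fail(0)=0 chase 'b': 0 ⇒ 0;  out={2}∪out(0)={2}
  fail(11) 'a': from fail(0)=0 chase 'a': 0 ⇒ 0;  out=∅∪out(0)=∅
  fail(2) 'ca': from fail(1)=0 chase 'a': 0 ⇒ 11;  out=∅∪out(11)=∅
  fail(5) 'bc': from fail(4)=0 chase 'c': 0 ⇒ 1;  out=∅∪out(1)=∅
  fail(12) 'ab': from fail(11)=0 chase 'b': 0 ⇒ 4;  out=∅∪out(4)={2}
  fail(17) 'ac': from fail(11)=0 chase 'c': 0 ⇒ 1;  out=∅∪out(1)=∅
  fail(21) 'aa': from fail(11)=0 chase 'a': 0 ⇒ 11;  out=∅∪out(11)=∅
  fail(3) 'cab': from fail(2)=11 chase 'b': 11 ⇒ 12;  out={0}∪out(12)={0,2}
  fail(6) 'bcc': from fail(5)=1 chase 'c': 1→0 ⇒ 1;  out={4}∪out(1)={4}
  fail(9) 'cac': from fail(2)=11 chase 'c': 11 ⇒ 17;  out=∅∪out(17)=∅
  fail(13) 'aba': from fail(12)=4 chase 'a': 4→0 ⇒ 11;  out=∅∪out(11)=∅
  fail(18) 'acc': from fail(17)=1 chase 'c': 1→0 ⇒ 1;  out=∅∪out(1)=∅
  fail(22) 'aac': from fail(21)=11 chase 'c': 11 ⇒ 17;  out=∅∪out(17)=∅
  fail(7) 'bccb': from fail(6)=1 chase 'b': 1→0 ⇒ 4;  out=∅∪out(4)={2}
  fail(10) 'cacc': from fail(9)=17 chase 'c': 17 ⇒ 18;  out={3}∪out(18)={3}
  fail(14) 'abaa': from fail(13)=11 chase 'a': 11 ⇒ 21;  out=∅∪out(21)=∅
  fail(19) 'accc': from fail(18)=1 chase 'c': 1→0 ⇒ 1;  out=∅∪out(1)=∅
  fail(23) 'aacb': from fail(22)=17 chase 'b': 17→1→0 ⇒ 4;  out={7}∪out(4)={2,7}
  fail(8) 'bccbc': from fail(7)=4 chase 'c': 4 ⇒ 5;  out={1}∪out(5)={1}
  fail(15) 'abaac': from fail(14)=21 chase 'c': 21 ⇒ 22;  out=∅∪out(22)=∅
  fail(20) 'acccc': from fail(19)=1 chase 'c': 1→0 ⇒ 1;  out={6}∪out(1)={6}
  fail(16) 'abaacb': from fail(15)=22 chase 'b': 22 ⇒ 23;  out={5}∪out(23)={2,5,7}

Scan:
i=0 'b': node 0→4  → match P2@[0:0]
i=1 'c': node 4→5
i=2 'c': node 5→6  → match P4@[0:2]
i=3 'b': node 6→7  → match P2@[3:3]
i=4 'c': node 7→8  → match P1@[0:4]
i=5 'c': node 8→6 (fail-walked)  → match P4@[3:5]
i=6 'b': node 6→7  → match P2@[6:6]
i=7 'a': node 7→11 (fail-walked)
i=8 'b': node 11→12  → match P2@[8:8]
i=9 'a': node 12→13
i=10 'a': node 13→14
i=11 'c': node 14→15
i=12 'b': node 15→16  → match P2@[12:12],P5@[7:12],P7@[9:12]
i=13 'c': node 16→5 (fail-walked)
i=14 'b': node 5→4 (fail-walked)  → match P2@[14:14]
i=15 'b': node 4→4 (fail-walked)  → match P2@[15:15]
i=16 'c': node 4→5
i=17 'b': node 5→4 (fail-walked)  → match P2@[17:17]
i=18 'c': node 4→5
i=19 'c': node 5→6  → match P4@[17:19]
i=20 'a': node 6→2 (fail-walked)
i=21 'a': node 2→21 (fail-walked)
i=22 'c': node 21→22
i=23 'b': node 22→23  → match P2@[23:23],P7@[20:23]
i=24 'c': node 23→5 (fail-walked)
i=25 'a': node 5→2 (fail-walked)
i=26 'b': node 2→3  → match P0@[24:26],P2@[26:26]
i=27 'c': node 3→5 (fail-walked)
i=28 'a': node 5→2 (fail-walked)
i=29 'b': node 2→3  → match P0@[27:29],P2@[29:29]
i=30 'c': node 3→5 (fail-walked)
i=31 'c': node 5→6  → match P4@[29:31]
i=32 'b': node 6→7  → match P2@[32:32]
i=33 'c': node 7→8  → match P1@[29:33]
i=34 'c': node 8→6 (fail-walked)  → match P4@[32:34]
i=35 'b': node 6→7  → match P2@[35:35]
i=36 'c': node 7→8  → match P1@[32:36]

Result: [[0,2],[2,4],[3,2],[4,1],[5,4],[6,2],[8,2],[12,2],[12,5],[12,7],[14,2],[15,2],[17,2],[19,4],[23,2],[23,7],[26,0],[26,2],[29,0],[29,2],[31,4],[32,2],[33,1],[34,4],[35,2],[36,1]]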